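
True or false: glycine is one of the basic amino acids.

K, R, and H are the three residues with basic side chains (ε-amine, guanidinium, and imidazole respectively).
Glycine is not in this group.

False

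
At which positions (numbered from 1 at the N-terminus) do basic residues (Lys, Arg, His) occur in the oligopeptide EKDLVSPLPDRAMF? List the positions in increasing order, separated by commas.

2, 11

Matching residues: K2, R11.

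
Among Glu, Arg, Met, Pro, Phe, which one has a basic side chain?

Arg

The basic amino acids are Lys (K), Arg (R), and His (H).
Of the listed options, only Arg belongs to this group.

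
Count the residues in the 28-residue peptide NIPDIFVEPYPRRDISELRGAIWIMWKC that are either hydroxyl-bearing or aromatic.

Hydroxyl-bearing: S, T, Y. Aromatic: F, W, Y.
Hydroxyl-bearing residues here: Y10, S16 (2).
Aromatic residues here: F6, Y10, W23, W26 (4).
Y is in both groups, so the 1 Y residue must not be double-counted.
Total = 2 + 4 − 1 = 5.

5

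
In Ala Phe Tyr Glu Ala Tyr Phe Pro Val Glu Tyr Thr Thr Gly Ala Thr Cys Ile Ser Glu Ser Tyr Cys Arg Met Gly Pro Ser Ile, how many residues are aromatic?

6

F, W, and Y each carry an aromatic ring on the side chain.
Matching residues: Phe2, Tyr3, Tyr6, Phe7, Tyr11, Tyr22.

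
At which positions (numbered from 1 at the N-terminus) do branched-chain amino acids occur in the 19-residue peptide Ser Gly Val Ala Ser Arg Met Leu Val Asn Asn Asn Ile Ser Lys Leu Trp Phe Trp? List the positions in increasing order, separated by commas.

3, 8, 9, 13, 16

V, L, and I make up the branched-chain aliphatic group.
Matching residues: Val3, Leu8, Val9, Ile13, Leu16.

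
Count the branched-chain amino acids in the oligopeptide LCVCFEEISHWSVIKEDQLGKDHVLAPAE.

8

V, L, and I make up the branched-chain aliphatic group.
Matching residues: L1, V3, I8, V13, I14, L19, V24, L25.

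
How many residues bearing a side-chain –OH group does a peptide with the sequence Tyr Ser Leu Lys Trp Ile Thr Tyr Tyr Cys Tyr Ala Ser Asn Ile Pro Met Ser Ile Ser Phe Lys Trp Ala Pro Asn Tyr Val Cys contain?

10

The –OH-bearing residues are Ser, Thr (aliphatic alcohols), and Tyr (phenol).
Matching residues: Tyr1, Ser2, Thr7, Tyr8, Tyr9, Tyr11, Ser13, Ser18, Ser20, Tyr27.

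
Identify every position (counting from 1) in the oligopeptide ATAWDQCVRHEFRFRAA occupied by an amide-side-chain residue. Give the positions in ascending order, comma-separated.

Matching residues: Q6.

6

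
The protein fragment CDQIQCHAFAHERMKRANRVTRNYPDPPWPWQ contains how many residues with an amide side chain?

5

Asparagine (N) and glutamine (Q) have uncharged amide side chains.
Matching residues: Q3, Q5, N18, N23, Q32.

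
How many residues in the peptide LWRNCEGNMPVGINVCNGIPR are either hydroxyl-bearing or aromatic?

Hydroxyl-bearing: S, T, Y. Aromatic: F, W, Y.
Hydroxyl-bearing residues here: none (0).
Aromatic residues here: W2 (1).
(Y belongs to both groups, but none appear in this sequence.) Total = 0 + 1 = 1.

1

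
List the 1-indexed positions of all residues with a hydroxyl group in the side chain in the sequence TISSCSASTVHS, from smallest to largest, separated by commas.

Serine (S), threonine (T), and tyrosine (Y) each carry a hydroxyl group on the side chain.
Matching residues: T1, S3, S4, S6, S8, T9, S12.

1, 3, 4, 6, 8, 9, 12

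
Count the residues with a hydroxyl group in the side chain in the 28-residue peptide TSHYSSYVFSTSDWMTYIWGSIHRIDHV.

12

Serine (S), threonine (T), and tyrosine (Y) each carry a hydroxyl group on the side chain.
Matching residues: T1, S2, Y4, S5, S6, Y7, S10, T11, S12, T16, Y17, S21.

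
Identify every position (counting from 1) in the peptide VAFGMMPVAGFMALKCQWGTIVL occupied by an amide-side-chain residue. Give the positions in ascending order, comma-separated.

The amide-side-chain residues are Asn (N) and Gln (Q).
Matching residues: Q17.

17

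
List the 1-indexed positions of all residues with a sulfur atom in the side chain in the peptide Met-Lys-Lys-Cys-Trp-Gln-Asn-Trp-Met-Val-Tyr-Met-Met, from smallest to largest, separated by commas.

1, 4, 9, 12, 13

Only Cys (C) and Met (M) have a sulfur atom in the side chain.
Matching residues: Met1, Cys4, Met9, Met12, Met13.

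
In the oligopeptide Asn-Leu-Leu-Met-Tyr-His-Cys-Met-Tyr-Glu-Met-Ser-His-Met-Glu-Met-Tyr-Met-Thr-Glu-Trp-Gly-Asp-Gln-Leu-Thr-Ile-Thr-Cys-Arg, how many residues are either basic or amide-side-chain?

5

Basic: H, K, R. Amide-side-chain: N, Q.
Basic residues here: His6, His13, Arg30 (3).
Amide-side-chain residues here: Asn1, Gln24 (2).
The two groups share no amino acid, so total = 3 + 2 = 5.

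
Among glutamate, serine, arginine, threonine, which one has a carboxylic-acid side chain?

Only D (aspartate) and E (glutamate) carry a side-chain carboxylic acid.
Of the listed options, only glutamate belongs to this group.

glutamate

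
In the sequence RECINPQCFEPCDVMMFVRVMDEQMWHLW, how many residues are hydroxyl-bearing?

0

Serine (S), threonine (T), and tyrosine (Y) each carry a hydroxyl group on the side chain.
None of the 29 residues belong to this group.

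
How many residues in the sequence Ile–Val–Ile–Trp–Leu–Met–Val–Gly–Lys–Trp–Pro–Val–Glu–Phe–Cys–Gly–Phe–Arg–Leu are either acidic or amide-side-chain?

1

Acidic: D, E. Amide-side-chain: N, Q.
Acidic residues here: Glu13 (1).
Amide-side-chain residues here: none (0).
The two groups share no amino acid, so total = 1 + 0 = 1.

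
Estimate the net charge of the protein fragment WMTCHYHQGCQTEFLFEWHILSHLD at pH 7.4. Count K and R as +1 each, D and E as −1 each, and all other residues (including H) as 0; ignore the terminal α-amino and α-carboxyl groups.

Positive (K, R): none → +0.
Negative (D, E): E13, E17, D25 → −3.
Net charge = (+0) + (−3) = −3.

-3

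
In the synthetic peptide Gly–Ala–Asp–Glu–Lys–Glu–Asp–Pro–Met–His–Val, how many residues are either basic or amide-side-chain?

2

Basic: H, K, R. Amide-side-chain: N, Q.
Basic residues here: Lys5, His10 (2).
Amide-side-chain residues here: none (0).
The two groups share no amino acid, so total = 2 + 0 = 2.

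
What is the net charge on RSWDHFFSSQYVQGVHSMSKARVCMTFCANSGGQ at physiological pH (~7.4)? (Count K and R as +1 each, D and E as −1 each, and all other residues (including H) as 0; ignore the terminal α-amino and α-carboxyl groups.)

Positive (K, R): R1, K20, R22 → +3.
Negative (D, E): D4 → −1.
Net charge = (+3) + (−1) = +2.

+2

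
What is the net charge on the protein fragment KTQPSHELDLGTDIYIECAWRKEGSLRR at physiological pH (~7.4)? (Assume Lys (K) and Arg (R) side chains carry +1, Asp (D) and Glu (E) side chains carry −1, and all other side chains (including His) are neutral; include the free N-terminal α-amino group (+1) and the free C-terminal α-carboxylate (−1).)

0

Positive (K, R): K1, R21, K22, R27, R28 → +5.
Negative (D, E): E7, D9, D13, E17, E23 → −5.
The N-terminus (+1) and C-terminus (−1) cancel.
Net charge = (+5) + (−5) = 0.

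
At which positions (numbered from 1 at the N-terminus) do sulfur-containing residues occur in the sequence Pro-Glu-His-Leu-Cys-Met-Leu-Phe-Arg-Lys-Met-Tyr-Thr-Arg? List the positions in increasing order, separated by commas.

5, 6, 11

The sulfur-bearing residues are cysteine (–SH) and methionine (–S–CH₃).
Matching residues: Cys5, Met6, Met11.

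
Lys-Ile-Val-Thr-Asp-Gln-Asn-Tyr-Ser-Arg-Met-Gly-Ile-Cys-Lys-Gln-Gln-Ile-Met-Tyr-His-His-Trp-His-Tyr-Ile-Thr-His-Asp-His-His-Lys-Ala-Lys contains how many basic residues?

11

Lysine (K), arginine (R), and histidine (H) have basic, nitrogen-containing side chains.
Matching residues: Lys1, Arg10, Lys15, His21, His22, His24, His28, His30, His31, Lys32, Lys34.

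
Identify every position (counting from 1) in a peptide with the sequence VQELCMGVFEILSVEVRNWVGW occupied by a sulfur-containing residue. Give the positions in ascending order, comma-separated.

5, 6

The sulfur-bearing residues are cysteine (–SH) and methionine (–S–CH₃).
Matching residues: C5, M6.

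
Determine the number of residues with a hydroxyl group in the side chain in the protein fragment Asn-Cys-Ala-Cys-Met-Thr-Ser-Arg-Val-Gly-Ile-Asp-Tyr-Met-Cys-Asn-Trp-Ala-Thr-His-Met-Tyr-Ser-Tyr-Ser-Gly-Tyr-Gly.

S, T, and Y are the three residues with a side-chain hydroxyl.
Matching residues: Thr6, Ser7, Tyr13, Thr19, Tyr22, Ser23, Tyr24, Ser25, Tyr27.

9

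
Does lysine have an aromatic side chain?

The aromatic amino acids are Phe (F, benzyl), Trp (W, indole), and Tyr (Y, phenol).
Lysine is not in this group.

No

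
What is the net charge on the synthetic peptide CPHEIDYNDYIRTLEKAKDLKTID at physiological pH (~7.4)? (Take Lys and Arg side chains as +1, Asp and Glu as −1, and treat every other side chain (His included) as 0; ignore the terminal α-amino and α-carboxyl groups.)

Positive (K, R): R12, K16, K18, K21 → +4.
Negative (D, E): E4, D6, D9, E15, D19, D24 → −6.
Net charge = (+4) + (−6) = −2.

-2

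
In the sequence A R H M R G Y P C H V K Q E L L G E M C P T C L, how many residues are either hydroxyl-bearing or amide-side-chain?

3

Hydroxyl-bearing: S, T, Y. Amide-side-chain: N, Q.
Hydroxyl-bearing residues here: Y7, T22 (2).
Amide-side-chain residues here: Q13 (1).
The two groups share no amino acid, so total = 2 + 1 = 3.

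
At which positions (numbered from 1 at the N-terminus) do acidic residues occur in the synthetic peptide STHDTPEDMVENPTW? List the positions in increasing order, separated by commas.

4, 7, 8, 11

Only D (aspartate) and E (glutamate) carry a side-chain carboxylic acid.
Matching residues: D4, E7, D8, E11.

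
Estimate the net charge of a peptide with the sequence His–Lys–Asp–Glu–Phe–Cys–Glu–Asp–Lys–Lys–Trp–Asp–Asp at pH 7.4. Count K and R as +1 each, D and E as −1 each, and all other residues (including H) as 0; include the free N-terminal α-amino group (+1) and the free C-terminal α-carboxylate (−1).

Positive (K, R): Lys2, Lys9, Lys10 → +3.
Negative (D, E): Asp3, Glu4, Glu7, Asp8, Asp12, Asp13 → −6.
The N-terminus (+1) and C-terminus (−1) cancel.
Net charge = (+3) + (−6) = −3.

-3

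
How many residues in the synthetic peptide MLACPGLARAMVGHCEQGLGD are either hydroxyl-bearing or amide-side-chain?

1

Hydroxyl-bearing: S, T, Y. Amide-side-chain: N, Q.
Hydroxyl-bearing residues here: none (0).
Amide-side-chain residues here: Q17 (1).
The two groups share no amino acid, so total = 0 + 1 = 1.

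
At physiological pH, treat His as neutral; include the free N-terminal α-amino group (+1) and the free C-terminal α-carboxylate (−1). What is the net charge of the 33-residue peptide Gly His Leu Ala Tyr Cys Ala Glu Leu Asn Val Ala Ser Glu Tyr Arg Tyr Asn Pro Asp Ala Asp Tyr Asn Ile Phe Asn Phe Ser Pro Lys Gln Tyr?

-2

Near pH 7.4, K and R contribute +1 each, D and E contribute −1 each, and every other side chain (His included, as stated) is uncharged.
Positive (K, R): Arg16, Lys31 → +2.
Negative (D, E): Glu8, Glu14, Asp20, Asp22 → −4.
The N-terminus (+1) and C-terminus (−1) cancel.
Net charge = (+2) + (−4) = −2.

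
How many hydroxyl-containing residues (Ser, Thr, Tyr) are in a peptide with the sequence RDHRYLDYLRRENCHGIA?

Matching residues: Y5, Y8.

2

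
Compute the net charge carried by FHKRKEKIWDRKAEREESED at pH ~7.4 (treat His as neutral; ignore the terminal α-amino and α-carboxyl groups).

0

The side chains ionized at physiological pH are Lys/Arg (+1) and Asp/Glu (−1); with His treated as neutral, nothing else contributes.
Positive (K, R): K3, R4, K5, K7, R11, K12, R15 → +7.
Negative (D, E): E6, D10, E14, E16, E17, E19, D20 → −7.
Net charge = (+7) + (−7) = 0.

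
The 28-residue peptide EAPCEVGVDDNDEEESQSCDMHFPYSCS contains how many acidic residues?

9

Only D (aspartate) and E (glutamate) carry a side-chain carboxylic acid.
Matching residues: E1, E5, D9, D10, D12, E13, E14, E15, D20.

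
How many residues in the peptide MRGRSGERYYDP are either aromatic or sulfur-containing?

Aromatic: F, W, Y. Sulfur-containing: C, M.
Aromatic residues here: Y9, Y10 (2).
Sulfur-containing residues here: M1 (1).
The two groups share no amino acid, so total = 2 + 1 = 3.

3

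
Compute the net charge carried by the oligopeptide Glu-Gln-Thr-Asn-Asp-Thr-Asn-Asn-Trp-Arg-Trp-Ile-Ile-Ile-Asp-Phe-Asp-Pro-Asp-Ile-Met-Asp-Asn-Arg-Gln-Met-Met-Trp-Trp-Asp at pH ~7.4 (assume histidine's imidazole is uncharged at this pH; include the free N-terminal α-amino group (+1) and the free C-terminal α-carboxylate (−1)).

The side chains ionized at physiological pH are Lys/Arg (+1) and Asp/Glu (−1); with His treated as neutral, nothing else contributes.
Positive (K, R): Arg10, Arg24 → +2.
Negative (D, E): Glu1, Asp5, Asp15, Asp17, Asp19, Asp22, Asp30 → −7.
The N-terminus (+1) and C-terminus (−1) cancel.
Net charge = (+2) + (−7) = −5.

-5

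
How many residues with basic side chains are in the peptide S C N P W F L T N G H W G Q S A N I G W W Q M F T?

The basic amino acids are Lys (K), Arg (R), and His (H).
Matching residues: H11.

1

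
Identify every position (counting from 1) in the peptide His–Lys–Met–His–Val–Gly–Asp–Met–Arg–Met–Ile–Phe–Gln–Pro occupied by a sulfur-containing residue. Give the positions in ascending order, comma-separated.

3, 8, 10

Matching residues: Met3, Met8, Met10.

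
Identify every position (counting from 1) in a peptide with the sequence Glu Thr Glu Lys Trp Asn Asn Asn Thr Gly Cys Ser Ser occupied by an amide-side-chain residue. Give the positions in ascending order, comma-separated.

Matching residues: Asn6, Asn7, Asn8.

6, 7, 8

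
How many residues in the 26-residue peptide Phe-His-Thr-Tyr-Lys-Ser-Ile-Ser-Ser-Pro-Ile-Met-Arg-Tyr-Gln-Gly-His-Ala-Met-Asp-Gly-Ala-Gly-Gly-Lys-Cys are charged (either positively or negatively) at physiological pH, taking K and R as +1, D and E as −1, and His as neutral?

4

Charged side chains at pH ~7.4: K, R (positive); D, E (negative).
Matching residues: Lys5, Arg13, Asp20, Lys25.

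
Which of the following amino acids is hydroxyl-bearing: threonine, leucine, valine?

The –OH-bearing residues are Ser, Thr (aliphatic alcohols), and Tyr (phenol).
Of the listed options, only threonine belongs to this group.

threonine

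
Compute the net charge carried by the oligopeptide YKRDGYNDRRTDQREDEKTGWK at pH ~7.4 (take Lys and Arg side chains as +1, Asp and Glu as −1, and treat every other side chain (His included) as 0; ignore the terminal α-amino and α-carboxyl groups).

+1

Positive (K, R): K2, R3, R9, R10, R14, K18, K22 → +7.
Negative (D, E): D4, D8, D12, E15, D16, E17 → −6.
Net charge = (+7) + (−6) = +1.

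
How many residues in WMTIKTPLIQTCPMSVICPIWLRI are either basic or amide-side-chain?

Basic: H, K, R. Amide-side-chain: N, Q.
Basic residues here: K5, R23 (2).
Amide-side-chain residues here: Q10 (1).
The two groups share no amino acid, so total = 2 + 1 = 3.

3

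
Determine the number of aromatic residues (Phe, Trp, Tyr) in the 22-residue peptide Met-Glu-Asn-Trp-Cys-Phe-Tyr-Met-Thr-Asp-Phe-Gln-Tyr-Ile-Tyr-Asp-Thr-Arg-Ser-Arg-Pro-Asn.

Matching residues: Trp4, Phe6, Tyr7, Phe11, Tyr13, Tyr15.

6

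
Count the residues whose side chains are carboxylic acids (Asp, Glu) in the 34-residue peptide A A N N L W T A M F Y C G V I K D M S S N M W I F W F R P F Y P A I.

1

Matching residues: D17.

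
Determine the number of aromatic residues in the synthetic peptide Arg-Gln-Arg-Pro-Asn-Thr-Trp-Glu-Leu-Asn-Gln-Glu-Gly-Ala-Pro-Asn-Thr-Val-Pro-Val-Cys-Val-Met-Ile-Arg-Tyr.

Phenylalanine (F), tryptophan (W), and tyrosine (Y) have aromatic ring side chains.
Matching residues: Trp7, Tyr26.

2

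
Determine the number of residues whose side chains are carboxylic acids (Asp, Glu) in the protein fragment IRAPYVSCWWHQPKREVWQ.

1

Matching residues: E16.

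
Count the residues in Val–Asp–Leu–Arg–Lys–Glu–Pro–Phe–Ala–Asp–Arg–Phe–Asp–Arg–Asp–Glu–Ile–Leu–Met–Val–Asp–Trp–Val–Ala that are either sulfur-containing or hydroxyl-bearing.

1

Sulfur-containing: C, M. Hydroxyl-bearing: S, T, Y.
Sulfur-containing residues here: Met19 (1).
Hydroxyl-bearing residues here: none (0).
The two groups share no amino acid, so total = 1 + 0 = 1.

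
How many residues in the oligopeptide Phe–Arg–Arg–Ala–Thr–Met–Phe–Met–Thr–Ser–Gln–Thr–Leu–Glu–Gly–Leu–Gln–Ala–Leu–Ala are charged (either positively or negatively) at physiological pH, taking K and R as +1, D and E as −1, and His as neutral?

3

Charged side chains at pH ~7.4: K, R (positive); D, E (negative).
Matching residues: Arg2, Arg3, Glu14.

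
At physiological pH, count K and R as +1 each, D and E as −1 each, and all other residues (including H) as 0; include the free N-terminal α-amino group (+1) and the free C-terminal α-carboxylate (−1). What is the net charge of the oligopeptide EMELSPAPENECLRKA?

-2

Positive (K, R): R14, K15 → +2.
Negative (D, E): E1, E3, E9, E11 → −4.
The N-terminus (+1) and C-terminus (−1) cancel.
Net charge = (+2) + (−4) = −2.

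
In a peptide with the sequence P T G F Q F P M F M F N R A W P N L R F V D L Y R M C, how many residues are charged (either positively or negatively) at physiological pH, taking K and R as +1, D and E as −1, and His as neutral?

4

Charged side chains at pH ~7.4: K, R (positive); D, E (negative).
Matching residues: R13, R19, D22, R25.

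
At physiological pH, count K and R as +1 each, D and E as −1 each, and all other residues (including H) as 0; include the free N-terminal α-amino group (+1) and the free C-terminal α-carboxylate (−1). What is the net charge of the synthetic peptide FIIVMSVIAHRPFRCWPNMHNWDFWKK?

+3

Positive (K, R): R11, R14, K26, K27 → +4.
Negative (D, E): D23 → −1.
The N-terminus (+1) and C-terminus (−1) cancel.
Net charge = (+4) + (−1) = +3.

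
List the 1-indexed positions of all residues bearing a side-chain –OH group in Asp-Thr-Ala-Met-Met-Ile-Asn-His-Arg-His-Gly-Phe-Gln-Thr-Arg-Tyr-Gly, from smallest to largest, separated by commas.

The –OH-bearing residues are Ser, Thr (aliphatic alcohols), and Tyr (phenol).
Matching residues: Thr2, Thr14, Tyr16.

2, 14, 16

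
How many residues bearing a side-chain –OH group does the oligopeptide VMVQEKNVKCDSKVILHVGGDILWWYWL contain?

2

The –OH-bearing residues are Ser, Thr (aliphatic alcohols), and Tyr (phenol).
Matching residues: S12, Y26.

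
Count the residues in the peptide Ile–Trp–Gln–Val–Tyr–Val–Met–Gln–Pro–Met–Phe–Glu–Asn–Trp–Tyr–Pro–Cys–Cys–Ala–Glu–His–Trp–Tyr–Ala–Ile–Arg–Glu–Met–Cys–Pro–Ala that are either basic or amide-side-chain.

Basic: H, K, R. Amide-side-chain: N, Q.
Basic residues here: His21, Arg26 (2).
Amide-side-chain residues here: Gln3, Gln8, Asn13 (3).
The two groups share no amino acid, so total = 2 + 3 = 5.

5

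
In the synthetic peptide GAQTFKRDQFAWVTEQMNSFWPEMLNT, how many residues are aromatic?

5

The aromatic amino acids are Phe (F, benzyl), Trp (W, indole), and Tyr (Y, phenol).
Matching residues: F5, F10, W12, F20, W21.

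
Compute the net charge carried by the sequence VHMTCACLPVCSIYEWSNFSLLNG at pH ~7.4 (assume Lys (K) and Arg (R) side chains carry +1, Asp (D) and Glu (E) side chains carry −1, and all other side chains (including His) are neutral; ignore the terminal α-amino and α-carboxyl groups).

-1

Positive (K, R): none → +0.
Negative (D, E): E15 → −1.
Net charge = (+0) + (−1) = −1.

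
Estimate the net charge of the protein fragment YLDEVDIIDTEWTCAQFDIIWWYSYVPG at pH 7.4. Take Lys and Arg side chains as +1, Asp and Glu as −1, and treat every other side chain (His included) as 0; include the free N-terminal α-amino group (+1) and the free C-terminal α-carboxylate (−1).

-6

Positive (K, R): none → +0.
Negative (D, E): D3, E4, D6, D9, E11, D18 → −6.
The N-terminus (+1) and C-terminus (−1) cancel.
Net charge = (+0) + (−6) = −6.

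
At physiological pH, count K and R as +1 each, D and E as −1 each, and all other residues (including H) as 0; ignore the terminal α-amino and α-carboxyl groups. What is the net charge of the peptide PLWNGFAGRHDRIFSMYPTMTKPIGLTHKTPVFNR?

+4

Positive (K, R): R9, R12, K22, K29, R35 → +5.
Negative (D, E): D11 → −1.
Net charge = (+5) + (−1) = +4.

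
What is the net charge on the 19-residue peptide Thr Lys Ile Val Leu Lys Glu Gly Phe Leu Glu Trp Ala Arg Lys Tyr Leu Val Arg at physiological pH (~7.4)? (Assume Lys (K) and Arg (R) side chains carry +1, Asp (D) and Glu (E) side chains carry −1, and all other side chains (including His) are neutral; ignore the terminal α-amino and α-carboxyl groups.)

Positive (K, R): Lys2, Lys6, Arg14, Lys15, Arg19 → +5.
Negative (D, E): Glu7, Glu11 → −2.
Net charge = (+5) + (−2) = +3.

+3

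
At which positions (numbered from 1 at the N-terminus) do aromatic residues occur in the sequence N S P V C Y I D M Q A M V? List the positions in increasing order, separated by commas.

6

F, W, and Y each carry an aromatic ring on the side chain.
Matching residues: Y6.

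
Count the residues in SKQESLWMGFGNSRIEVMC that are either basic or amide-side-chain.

Basic: H, K, R. Amide-side-chain: N, Q.
Basic residues here: K2, R14 (2).
Amide-side-chain residues here: Q3, N12 (2).
The two groups share no amino acid, so total = 2 + 2 = 4.

4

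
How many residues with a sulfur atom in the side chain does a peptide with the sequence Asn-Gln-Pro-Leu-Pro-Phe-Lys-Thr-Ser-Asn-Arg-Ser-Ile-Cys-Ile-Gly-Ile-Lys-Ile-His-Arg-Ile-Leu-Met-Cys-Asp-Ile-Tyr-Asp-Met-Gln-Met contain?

5

Cysteine (C, thiol) and methionine (M, thioether) are the two sulfur-containing amino acids.
Matching residues: Cys14, Met24, Cys25, Met30, Met32.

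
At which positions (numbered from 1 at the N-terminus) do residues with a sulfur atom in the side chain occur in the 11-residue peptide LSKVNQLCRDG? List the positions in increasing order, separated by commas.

Only Cys (C) and Met (M) have a sulfur atom in the side chain.
Matching residues: C8.

8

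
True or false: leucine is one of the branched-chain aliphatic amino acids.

True

V, L, and I make up the branched-chain aliphatic group.
Leucine is in this group.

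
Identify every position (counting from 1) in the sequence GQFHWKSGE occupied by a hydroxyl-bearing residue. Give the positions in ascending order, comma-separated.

7

S, T, and Y are the three residues with a side-chain hydroxyl.
Matching residues: S7.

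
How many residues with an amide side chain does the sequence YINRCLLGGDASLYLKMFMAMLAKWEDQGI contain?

2

Asparagine (N) and glutamine (Q) have uncharged amide side chains.
Matching residues: N3, Q28.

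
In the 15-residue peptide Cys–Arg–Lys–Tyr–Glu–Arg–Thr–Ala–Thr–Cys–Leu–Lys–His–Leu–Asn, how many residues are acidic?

Only D (aspartate) and E (glutamate) carry a side-chain carboxylic acid.
Matching residues: Glu5.

1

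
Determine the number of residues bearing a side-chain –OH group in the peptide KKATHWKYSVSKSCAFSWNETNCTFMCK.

8

The –OH-bearing residues are Ser, Thr (aliphatic alcohols), and Tyr (phenol).
Matching residues: T4, Y8, S9, S11, S13, S17, T21, T24.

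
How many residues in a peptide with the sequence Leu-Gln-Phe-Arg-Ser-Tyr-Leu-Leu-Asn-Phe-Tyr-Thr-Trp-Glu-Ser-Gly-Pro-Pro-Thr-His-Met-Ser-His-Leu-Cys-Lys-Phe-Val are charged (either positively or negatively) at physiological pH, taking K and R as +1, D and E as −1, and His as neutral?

3

Charged side chains at pH ~7.4: K, R (positive); D, E (negative).
Matching residues: Arg4, Glu14, Lys26.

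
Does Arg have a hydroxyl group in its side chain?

No

S, T, and Y are the three residues with a side-chain hydroxyl.
Arginine is not in this group.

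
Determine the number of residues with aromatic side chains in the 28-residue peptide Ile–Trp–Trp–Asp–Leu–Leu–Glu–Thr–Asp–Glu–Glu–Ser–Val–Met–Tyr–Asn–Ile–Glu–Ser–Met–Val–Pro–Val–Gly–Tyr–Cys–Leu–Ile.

4

Phenylalanine (F), tryptophan (W), and tyrosine (Y) have aromatic ring side chains.
Matching residues: Trp2, Trp3, Tyr15, Tyr25.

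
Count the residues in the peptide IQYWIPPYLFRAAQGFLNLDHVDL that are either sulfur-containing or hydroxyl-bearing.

Sulfur-containing: C, M. Hydroxyl-bearing: S, T, Y.
Sulfur-containing residues here: none (0).
Hydroxyl-bearing residues here: Y3, Y8 (2).
The two groups share no amino acid, so total = 0 + 2 = 2.

2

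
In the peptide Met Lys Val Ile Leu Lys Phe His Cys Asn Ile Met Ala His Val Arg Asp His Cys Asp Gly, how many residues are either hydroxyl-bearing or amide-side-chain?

1

Hydroxyl-bearing: S, T, Y. Amide-side-chain: N, Q.
Hydroxyl-bearing residues here: none (0).
Amide-side-chain residues here: Asn10 (1).
The two groups share no amino acid, so total = 0 + 1 = 1.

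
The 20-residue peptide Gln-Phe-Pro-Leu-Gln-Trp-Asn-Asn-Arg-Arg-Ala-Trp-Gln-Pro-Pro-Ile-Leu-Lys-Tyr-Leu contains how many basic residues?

3

K, R, and H are the three residues with basic side chains (ε-amine, guanidinium, and imidazole respectively).
Matching residues: Arg9, Arg10, Lys18.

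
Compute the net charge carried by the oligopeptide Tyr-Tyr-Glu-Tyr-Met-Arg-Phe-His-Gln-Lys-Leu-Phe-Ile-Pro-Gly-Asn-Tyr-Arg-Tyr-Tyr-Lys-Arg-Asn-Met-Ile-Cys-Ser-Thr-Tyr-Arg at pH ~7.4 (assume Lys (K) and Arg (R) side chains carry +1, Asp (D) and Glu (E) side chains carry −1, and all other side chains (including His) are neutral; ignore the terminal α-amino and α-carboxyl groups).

Positive (K, R): Arg6, Lys10, Arg18, Lys21, Arg22, Arg30 → +6.
Negative (D, E): Glu3 → −1.
Net charge = (+6) + (−1) = +5.

+5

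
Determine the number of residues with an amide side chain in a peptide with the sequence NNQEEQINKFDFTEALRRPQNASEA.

The amide-side-chain residues are Asn (N) and Gln (Q).
Matching residues: N1, N2, Q3, Q6, N8, Q20, N21.

7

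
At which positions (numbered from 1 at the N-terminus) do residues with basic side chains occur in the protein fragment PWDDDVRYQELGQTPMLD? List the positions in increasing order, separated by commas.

K, R, and H are the three residues with basic side chains (ε-amine, guanidinium, and imidazole respectively).
Matching residues: R7.

7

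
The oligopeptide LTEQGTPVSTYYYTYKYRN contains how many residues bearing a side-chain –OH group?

10

Serine (S), threonine (T), and tyrosine (Y) each carry a hydroxyl group on the side chain.
Matching residues: T2, T6, S9, T10, Y11, Y12, Y13, T14, Y15, Y17.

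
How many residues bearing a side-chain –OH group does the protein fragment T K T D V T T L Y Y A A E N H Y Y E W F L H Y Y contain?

10

Serine (S), threonine (T), and tyrosine (Y) each carry a hydroxyl group on the side chain.
Matching residues: T1, T3, T6, T7, Y9, Y10, Y16, Y17, Y23, Y24.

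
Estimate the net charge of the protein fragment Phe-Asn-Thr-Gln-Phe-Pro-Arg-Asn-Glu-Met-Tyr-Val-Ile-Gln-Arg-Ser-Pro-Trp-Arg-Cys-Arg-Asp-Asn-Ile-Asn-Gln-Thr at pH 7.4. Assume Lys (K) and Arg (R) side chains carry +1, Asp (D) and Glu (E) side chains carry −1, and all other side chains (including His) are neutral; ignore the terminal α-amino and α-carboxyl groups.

+2

Positive (K, R): Arg7, Arg15, Arg19, Arg21 → +4.
Negative (D, E): Glu9, Asp22 → −2.
Net charge = (+4) + (−2) = +2.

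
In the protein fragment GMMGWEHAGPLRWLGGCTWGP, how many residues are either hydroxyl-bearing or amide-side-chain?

1

Hydroxyl-bearing: S, T, Y. Amide-side-chain: N, Q.
Hydroxyl-bearing residues here: T18 (1).
Amide-side-chain residues here: none (0).
The two groups share no amino acid, so total = 1 + 0 = 1.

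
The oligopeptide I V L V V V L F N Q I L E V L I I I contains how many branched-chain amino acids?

14

The BCAAs are Val, Leu, and Ile — aliphatic side chains with a branch point.
Matching residues: I1, V2, L3, V4, V5, V6, L7, I11, L12, V14, L15, I16, I17, I18.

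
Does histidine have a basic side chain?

Lysine (K), arginine (R), and histidine (H) have basic, nitrogen-containing side chains.
Histidine is in this group.

Yes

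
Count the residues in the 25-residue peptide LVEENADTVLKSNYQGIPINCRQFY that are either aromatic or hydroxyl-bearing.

5

Aromatic: F, W, Y. Hydroxyl-bearing: S, T, Y.
Aromatic residues here: Y14, F24, Y25 (3).
Hydroxyl-bearing residues here: T8, S12, Y14, Y25 (4).
Y is in both groups, so the 2 Y residues must not be double-counted.
Total = 3 + 4 − 2 = 5.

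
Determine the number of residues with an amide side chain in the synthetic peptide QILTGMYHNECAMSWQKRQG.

The amide-side-chain residues are Asn (N) and Gln (Q).
Matching residues: Q1, N9, Q16, Q19.

4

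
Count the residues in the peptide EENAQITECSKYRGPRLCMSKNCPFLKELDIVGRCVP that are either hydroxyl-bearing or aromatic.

5

Hydroxyl-bearing: S, T, Y. Aromatic: F, W, Y.
Hydroxyl-bearing residues here: T7, S10, Y12, S20 (4).
Aromatic residues here: Y12, F25 (2).
Y is in both groups, so the 1 Y residue must not be double-counted.
Total = 4 + 2 − 1 = 5.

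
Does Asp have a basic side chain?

Lysine (K), arginine (R), and histidine (H) have basic, nitrogen-containing side chains.
Aspartate is not in this group.

No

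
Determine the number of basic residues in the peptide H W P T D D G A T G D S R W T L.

2

Lysine (K), arginine (R), and histidine (H) have basic, nitrogen-containing side chains.
Matching residues: H1, R13.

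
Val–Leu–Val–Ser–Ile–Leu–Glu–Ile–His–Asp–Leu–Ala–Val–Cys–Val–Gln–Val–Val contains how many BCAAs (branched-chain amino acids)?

V, L, and I make up the branched-chain aliphatic group.
Matching residues: Val1, Leu2, Val3, Ile5, Leu6, Ile8, Leu11, Val13, Val15, Val17, Val18.

11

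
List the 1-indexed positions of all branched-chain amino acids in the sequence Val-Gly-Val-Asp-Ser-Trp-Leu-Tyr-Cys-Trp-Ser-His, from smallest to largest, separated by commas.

1, 3, 7

The BCAAs are Val, Leu, and Ile — aliphatic side chains with a branch point.
Matching residues: Val1, Val3, Leu7.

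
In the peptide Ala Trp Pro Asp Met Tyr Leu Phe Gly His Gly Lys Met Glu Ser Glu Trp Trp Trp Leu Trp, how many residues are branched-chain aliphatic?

2

V, L, and I make up the branched-chain aliphatic group.
Matching residues: Leu7, Leu20.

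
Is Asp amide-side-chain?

Only N (asparagine) and Q (glutamine) carry a side-chain carboxamide.
Aspartate is not in this group.

No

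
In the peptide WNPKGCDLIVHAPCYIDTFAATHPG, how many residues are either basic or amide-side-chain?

Basic: H, K, R. Amide-side-chain: N, Q.
Basic residues here: K4, H11, H23 (3).
Amide-side-chain residues here: N2 (1).
The two groups share no amino acid, so total = 3 + 1 = 4.

4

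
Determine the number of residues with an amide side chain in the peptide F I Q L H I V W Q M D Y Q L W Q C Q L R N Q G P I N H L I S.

8

The amide-side-chain residues are Asn (N) and Gln (Q).
Matching residues: Q3, Q9, Q13, Q16, Q18, N21, Q22, N26.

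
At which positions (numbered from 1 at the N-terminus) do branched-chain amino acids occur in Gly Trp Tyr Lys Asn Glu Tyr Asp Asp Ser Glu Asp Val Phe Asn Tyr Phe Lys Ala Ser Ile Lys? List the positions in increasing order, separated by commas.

13, 21

Valine (V), leucine (L), and isoleucine (I) are the branched-chain amino acids.
Matching residues: Val13, Ile21.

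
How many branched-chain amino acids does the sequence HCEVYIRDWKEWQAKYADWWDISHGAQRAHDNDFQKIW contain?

4

Valine (V), leucine (L), and isoleucine (I) are the branched-chain amino acids.
Matching residues: V4, I6, I22, I37.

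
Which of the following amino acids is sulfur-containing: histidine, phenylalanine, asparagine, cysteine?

cysteine

Cysteine (C, thiol) and methionine (M, thioether) are the two sulfur-containing amino acids.
Of the listed options, only cysteine belongs to this group.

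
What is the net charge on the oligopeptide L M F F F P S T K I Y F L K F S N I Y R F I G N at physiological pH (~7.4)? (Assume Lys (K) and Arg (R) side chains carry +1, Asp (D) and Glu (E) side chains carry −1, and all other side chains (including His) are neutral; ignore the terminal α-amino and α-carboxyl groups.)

+3

Positive (K, R): K9, K14, R20 → +3.
Negative (D, E): none → −0.
Net charge = (+3) + (−0) = +3.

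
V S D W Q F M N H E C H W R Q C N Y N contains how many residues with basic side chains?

3

Lysine (K), arginine (R), and histidine (H) have basic, nitrogen-containing side chains.
Matching residues: H9, H12, R14.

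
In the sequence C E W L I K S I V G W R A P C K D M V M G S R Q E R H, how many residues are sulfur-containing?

4

The sulfur-bearing residues are cysteine (–SH) and methionine (–S–CH₃).
Matching residues: C1, C15, M18, M20.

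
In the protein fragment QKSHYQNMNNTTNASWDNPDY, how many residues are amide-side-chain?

Asparagine (N) and glutamine (Q) have uncharged amide side chains.
Matching residues: Q1, Q6, N7, N9, N10, N13, N18.

7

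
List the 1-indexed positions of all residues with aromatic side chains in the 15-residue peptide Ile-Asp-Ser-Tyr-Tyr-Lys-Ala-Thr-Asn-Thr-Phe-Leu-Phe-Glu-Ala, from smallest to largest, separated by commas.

Phenylalanine (F), tryptophan (W), and tyrosine (Y) have aromatic ring side chains.
Matching residues: Tyr4, Tyr5, Phe11, Phe13.

4, 5, 11, 13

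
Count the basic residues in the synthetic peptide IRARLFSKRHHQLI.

K, R, and H are the three residues with basic side chains (ε-amine, guanidinium, and imidazole respectively).
Matching residues: R2, R4, K8, R9, H10, H11.

6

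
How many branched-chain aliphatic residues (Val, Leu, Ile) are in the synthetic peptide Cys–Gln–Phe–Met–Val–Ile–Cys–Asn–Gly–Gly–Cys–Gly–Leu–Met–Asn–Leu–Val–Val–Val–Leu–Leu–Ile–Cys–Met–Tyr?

Matching residues: Val5, Ile6, Leu13, Leu16, Val17, Val18, Val19, Leu20, Leu21, Ile22.

10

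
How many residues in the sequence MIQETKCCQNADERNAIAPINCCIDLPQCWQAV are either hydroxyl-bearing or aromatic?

Hydroxyl-bearing: S, T, Y. Aromatic: F, W, Y.
Hydroxyl-bearing residues here: T5 (1).
Aromatic residues here: W30 (1).
(Y belongs to both groups, but none appear in this sequence.) Total = 1 + 1 = 2.

2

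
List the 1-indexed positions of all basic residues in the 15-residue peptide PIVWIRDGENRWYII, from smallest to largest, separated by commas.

6, 11

The basic amino acids are Lys (K), Arg (R), and His (H).
Matching residues: R6, R11.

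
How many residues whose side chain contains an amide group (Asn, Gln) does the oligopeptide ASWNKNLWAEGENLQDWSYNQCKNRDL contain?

Matching residues: N4, N6, N13, Q15, N20, Q21, N24.

7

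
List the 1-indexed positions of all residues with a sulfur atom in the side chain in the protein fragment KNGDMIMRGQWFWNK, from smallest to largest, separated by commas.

5, 7

The sulfur-bearing residues are cysteine (–SH) and methionine (–S–CH₃).
Matching residues: M5, M7.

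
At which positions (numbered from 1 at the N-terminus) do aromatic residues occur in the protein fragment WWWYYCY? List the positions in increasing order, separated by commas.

1, 2, 3, 4, 5, 7

The aromatic amino acids are Phe (F, benzyl), Trp (W, indole), and Tyr (Y, phenol).
Matching residues: W1, W2, W3, Y4, Y5, Y7.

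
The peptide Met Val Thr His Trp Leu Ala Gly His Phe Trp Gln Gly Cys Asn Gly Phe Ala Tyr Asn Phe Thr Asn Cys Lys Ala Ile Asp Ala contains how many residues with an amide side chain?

4

Asparagine (N) and glutamine (Q) have uncharged amide side chains.
Matching residues: Gln12, Asn15, Asn20, Asn23.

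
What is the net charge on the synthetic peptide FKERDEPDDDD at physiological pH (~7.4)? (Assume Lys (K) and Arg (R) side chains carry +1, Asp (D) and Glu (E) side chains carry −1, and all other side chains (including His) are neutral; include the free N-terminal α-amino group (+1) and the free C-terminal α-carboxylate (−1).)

-5

Positive (K, R): K2, R4 → +2.
Negative (D, E): E3, D5, E6, D8, D9, D10, D11 → −7.
The N-terminus (+1) and C-terminus (−1) cancel.
Net charge = (+2) + (−7) = −5.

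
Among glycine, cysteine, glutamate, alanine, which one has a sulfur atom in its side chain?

cysteine

Cysteine (C, thiol) and methionine (M, thioether) are the two sulfur-containing amino acids.
Of the listed options, only cysteine belongs to this group.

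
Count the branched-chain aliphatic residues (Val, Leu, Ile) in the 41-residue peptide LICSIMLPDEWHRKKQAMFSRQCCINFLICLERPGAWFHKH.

8

Matching residues: L1, I2, I5, L7, I25, L28, I29, L31.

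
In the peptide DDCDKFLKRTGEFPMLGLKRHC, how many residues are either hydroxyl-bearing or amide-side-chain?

1

Hydroxyl-bearing: S, T, Y. Amide-side-chain: N, Q.
Hydroxyl-bearing residues here: T10 (1).
Amide-side-chain residues here: none (0).
The two groups share no amino acid, so total = 1 + 0 = 1.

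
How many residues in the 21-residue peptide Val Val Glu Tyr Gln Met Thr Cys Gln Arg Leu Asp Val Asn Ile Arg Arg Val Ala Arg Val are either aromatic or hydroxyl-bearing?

2

Aromatic: F, W, Y. Hydroxyl-bearing: S, T, Y.
Aromatic residues here: Tyr4 (1).
Hydroxyl-bearing residues here: Tyr4, Thr7 (2).
Y is in both groups, so the 1 Y residue must not be double-counted.
Total = 1 + 2 − 1 = 2.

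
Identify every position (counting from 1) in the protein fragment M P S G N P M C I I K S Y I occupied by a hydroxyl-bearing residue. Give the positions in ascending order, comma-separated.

3, 12, 13

Serine (S), threonine (T), and tyrosine (Y) each carry a hydroxyl group on the side chain.
Matching residues: S3, S12, Y13.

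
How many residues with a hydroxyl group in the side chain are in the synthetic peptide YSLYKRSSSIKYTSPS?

S, T, and Y are the three residues with a side-chain hydroxyl.
Matching residues: Y1, S2, Y4, S7, S8, S9, Y12, T13, S14, S16.

10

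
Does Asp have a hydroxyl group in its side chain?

Serine (S), threonine (T), and tyrosine (Y) each carry a hydroxyl group on the side chain.
Aspartate is not in this group.

No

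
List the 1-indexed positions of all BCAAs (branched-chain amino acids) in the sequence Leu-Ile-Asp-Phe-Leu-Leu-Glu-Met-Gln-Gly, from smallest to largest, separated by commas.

Valine (V), leucine (L), and isoleucine (I) are the branched-chain amino acids.
Matching residues: Leu1, Ile2, Leu5, Leu6.

1, 2, 5, 6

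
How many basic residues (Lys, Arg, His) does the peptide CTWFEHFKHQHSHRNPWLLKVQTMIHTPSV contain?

Matching residues: H6, K8, H9, H11, H13, R14, K20, H26.

8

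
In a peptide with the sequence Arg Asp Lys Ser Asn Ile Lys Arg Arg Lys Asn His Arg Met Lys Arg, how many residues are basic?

10

Lysine (K), arginine (R), and histidine (H) have basic, nitrogen-containing side chains.
Matching residues: Arg1, Lys3, Lys7, Arg8, Arg9, Lys10, His12, Arg13, Lys15, Arg16.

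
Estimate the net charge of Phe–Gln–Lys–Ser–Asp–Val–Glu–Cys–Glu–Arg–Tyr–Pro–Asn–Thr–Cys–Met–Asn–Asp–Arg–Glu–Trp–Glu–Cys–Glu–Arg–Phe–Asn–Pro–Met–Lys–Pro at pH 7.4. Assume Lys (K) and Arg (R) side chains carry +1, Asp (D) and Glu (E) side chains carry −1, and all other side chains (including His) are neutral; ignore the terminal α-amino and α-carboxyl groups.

Positive (K, R): Lys3, Arg10, Arg19, Arg25, Lys30 → +5.
Negative (D, E): Asp5, Glu7, Glu9, Asp18, Glu20, Glu22, Glu24 → −7.
Net charge = (+5) + (−7) = −2.

-2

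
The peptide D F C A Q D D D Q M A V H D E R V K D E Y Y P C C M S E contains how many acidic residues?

The acidic residues are Asp (D) and Glu (E), whose side chains end in a carboxylate group.
Matching residues: D1, D6, D7, D8, D14, E15, D19, E20, E28.

9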